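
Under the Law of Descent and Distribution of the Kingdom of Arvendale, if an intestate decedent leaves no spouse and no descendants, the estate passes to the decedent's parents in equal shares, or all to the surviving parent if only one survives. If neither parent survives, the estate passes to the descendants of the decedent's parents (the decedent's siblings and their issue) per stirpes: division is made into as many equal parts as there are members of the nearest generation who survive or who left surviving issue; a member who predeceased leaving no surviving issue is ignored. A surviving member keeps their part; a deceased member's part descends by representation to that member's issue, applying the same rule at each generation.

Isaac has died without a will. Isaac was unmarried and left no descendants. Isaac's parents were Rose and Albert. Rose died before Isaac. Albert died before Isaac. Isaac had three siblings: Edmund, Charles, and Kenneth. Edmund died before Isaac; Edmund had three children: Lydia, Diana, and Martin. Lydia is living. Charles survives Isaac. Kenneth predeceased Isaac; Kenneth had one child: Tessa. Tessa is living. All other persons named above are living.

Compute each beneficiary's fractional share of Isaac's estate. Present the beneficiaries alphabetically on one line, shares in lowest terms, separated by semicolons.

Charles 1/3; Diana 1/9; Lydia 1/9; Martin 1/9; Tessa 1/3

Neither parent survives and there are no descendants, so the estate passes to Isaac's siblings and their issue per stirpes.
The estate is divided into 3 equal shares of 1/3 among Edmund, Charles, Kenneth.
Edmund predeceased; the 1/3 allotted to Edmund's branch passes to Edmund's issue by representation.
The 1/3 is divided into 3 equal shares of 1/9 among Lydia, Diana, Martin.
Lydia is living and takes 1/9.
Diana is living and takes 1/9.
Martin is living and takes 1/9.
Charles is living and takes 1/3.
Kenneth predeceased; the 1/3 allotted to Kenneth's branch passes to Kenneth's issue by representation.
Tessa is the sole taker at this level and receives the full 1/3.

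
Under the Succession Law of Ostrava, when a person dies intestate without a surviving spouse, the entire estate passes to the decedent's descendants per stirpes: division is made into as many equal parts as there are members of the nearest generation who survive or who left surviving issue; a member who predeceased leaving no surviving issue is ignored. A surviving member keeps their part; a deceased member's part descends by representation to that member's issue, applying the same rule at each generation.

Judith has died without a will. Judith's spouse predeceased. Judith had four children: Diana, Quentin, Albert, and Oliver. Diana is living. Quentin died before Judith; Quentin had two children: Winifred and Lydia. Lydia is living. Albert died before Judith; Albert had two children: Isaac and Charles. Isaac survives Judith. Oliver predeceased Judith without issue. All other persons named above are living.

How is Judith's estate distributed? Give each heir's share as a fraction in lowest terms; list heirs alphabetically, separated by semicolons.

Charles 1/6; Diana 1/3; Isaac 1/6; Lydia 1/6; Winifred 1/6

There is no surviving spouse, so the entire estate passes to Judith's descendants per stirpes.
Oliver left no surviving issue, so that branch lapses and is disregarded.
The estate is divided into 3 equal shares of 1/3 among Diana, Quentin, Albert.
Diana is living and takes 1/3.
Quentin predeceased; the 1/3 allotted to Quentin's branch passes to Quentin's issue by representation.
The 1/3 is divided into 2 equal shares of 1/6 among Winifred, Lydia.
Winifred is living and takes 1/6.
Lydia is living and takes 1/6.
Albert predeceased; the 1/3 allotted to Albert's branch passes to Albert's issue by representation.
The 1/3 is divided into 2 equal shares of 1/6 among Isaac, Charles.
Isaac is living and takes 1/6.
Charles is living and takes 1/6.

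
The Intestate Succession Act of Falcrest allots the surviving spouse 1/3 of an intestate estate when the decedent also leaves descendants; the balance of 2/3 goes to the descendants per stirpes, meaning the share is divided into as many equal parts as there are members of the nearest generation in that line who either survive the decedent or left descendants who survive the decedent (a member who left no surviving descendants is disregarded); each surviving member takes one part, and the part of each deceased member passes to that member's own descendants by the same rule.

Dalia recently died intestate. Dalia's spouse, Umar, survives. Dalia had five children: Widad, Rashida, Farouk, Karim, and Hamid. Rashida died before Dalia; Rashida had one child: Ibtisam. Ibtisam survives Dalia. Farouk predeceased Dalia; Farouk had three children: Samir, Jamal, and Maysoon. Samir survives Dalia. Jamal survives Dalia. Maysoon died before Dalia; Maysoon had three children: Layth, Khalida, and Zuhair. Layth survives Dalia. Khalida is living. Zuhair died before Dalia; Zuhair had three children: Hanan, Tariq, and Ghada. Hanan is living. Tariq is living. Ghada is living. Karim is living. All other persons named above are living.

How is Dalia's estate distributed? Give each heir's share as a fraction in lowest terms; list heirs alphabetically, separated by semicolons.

Umar, as surviving spouse, takes 1/3.
The remaining 2/3 passes to Dalia's descendants per stirpes.
The 2/3 is divided into 5 equal shares of 2/15 among Widad, Rashida, Farouk, Karim, Hamid.
Widad is living and takes 2/15.
Rashida predeceased; the 2/15 allotted to Rashida's branch passes to Rashida's issue by representation.
Ibtisam is the sole taker at this level and receives the full 2/15.
Farouk predeceased; the 2/15 allotted to Farouk's branch passes to Farouk's issue by representation.
The 2/15 is divided into 3 equal shares of 2/45 among Samir, Jamal, Maysoon.
Samir is living and takes 2/45.
Jamal is living and takes 2/45.
Maysoon predeceased; the 2/45 allotted to Maysoon's branch passes to Maysoon's issue by representation.
The 2/45 is divided into 3 equal shares of 2/135 among Layth, Khalida, Zuhair.
Layth is living and takes 2/135.
Khalida is living and takes 2/135.
Zuhair predeceased; the 2/135 allotted to Zuhair's branch passes to Zuhair's issue by representation.
The 2/135 is divided into 3 equal shares of 2/405 among Hanan, Tariq, Ghada.
Hanan is living and takes 2/405.
Tariq is living and takes 2/405.
Ghada is living and takes 2/405.
Karim is living and takes 2/15.
Hamid is living and takes 2/15.

Ghada 2/405; Hamid 2/15; Hanan 2/405; Ibtisam 2/15; Jamal 2/45; Karim 2/15; Khalida 2/135; Layth 2/135; Samir 2/45; Tariq 2/405; Umar 1/3; Widad 2/15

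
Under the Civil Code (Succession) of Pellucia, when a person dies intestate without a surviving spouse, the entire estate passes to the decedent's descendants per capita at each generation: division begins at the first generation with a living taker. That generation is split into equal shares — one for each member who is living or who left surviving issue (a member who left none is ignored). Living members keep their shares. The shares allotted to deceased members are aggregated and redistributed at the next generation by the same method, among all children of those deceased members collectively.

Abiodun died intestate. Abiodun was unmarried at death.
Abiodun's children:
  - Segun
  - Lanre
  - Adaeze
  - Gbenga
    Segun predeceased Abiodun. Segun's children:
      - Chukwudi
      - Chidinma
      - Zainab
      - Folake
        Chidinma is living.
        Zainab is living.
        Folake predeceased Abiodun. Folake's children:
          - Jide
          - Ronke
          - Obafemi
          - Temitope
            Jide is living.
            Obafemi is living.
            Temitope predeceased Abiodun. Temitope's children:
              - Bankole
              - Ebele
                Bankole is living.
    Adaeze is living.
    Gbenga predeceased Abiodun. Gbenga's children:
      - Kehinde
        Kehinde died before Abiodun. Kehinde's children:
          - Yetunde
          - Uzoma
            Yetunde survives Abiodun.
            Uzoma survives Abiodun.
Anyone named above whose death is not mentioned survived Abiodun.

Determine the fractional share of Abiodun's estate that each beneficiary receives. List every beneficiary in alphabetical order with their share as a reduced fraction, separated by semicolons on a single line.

Adaeze 1/4; Bankole 1/60; Chidinma 1/10; Chukwudi 1/10; Ebele 1/60; Jide 1/30; Lanre 1/4; Obafemi 1/30; Ronke 1/30; Uzoma 1/30; Yetunde 1/30; Zainab 1/10

There is no surviving spouse, so the entire estate passes to Abiodun's descendants per capita at each generation.
At generation 1 (Segun, Lanre, Adaeze, Gbenga) there are 4 shares of (1)/4 = 1/4 each.
Living: Lanre and Adaeze — each takes 1/4.
Deceased: Segun and Gbenga. Their combined 1/2 is pooled and carried to generation 2.
At generation 2 (Chukwudi, Chidinma, Zainab, Folake, Kehinde) there are 5 shares of (1/2)/5 = 1/10 each.
Living: Chukwudi, Chidinma, and Zainab — each takes 1/10.
Deceased: Folake and Kehinde. Their combined 1/5 is pooled and carried to generation 3.
At generation 3 (Jide, Ronke, Obafemi, Temitope, Yetunde, Uzoma) there are 6 shares of (1/5)/6 = 1/30 each.
Living: Jide, Ronke, Obafemi, Yetunde, and Uzoma — each takes 1/30.
Deceased: Temitope. That 1/30 share is carried to generation 4.
At generation 4 (Bankole, Ebele) there are 2 shares of (1/30)/2 = 1/60 each.
Living: Bankole and Ebele — each takes 1/60.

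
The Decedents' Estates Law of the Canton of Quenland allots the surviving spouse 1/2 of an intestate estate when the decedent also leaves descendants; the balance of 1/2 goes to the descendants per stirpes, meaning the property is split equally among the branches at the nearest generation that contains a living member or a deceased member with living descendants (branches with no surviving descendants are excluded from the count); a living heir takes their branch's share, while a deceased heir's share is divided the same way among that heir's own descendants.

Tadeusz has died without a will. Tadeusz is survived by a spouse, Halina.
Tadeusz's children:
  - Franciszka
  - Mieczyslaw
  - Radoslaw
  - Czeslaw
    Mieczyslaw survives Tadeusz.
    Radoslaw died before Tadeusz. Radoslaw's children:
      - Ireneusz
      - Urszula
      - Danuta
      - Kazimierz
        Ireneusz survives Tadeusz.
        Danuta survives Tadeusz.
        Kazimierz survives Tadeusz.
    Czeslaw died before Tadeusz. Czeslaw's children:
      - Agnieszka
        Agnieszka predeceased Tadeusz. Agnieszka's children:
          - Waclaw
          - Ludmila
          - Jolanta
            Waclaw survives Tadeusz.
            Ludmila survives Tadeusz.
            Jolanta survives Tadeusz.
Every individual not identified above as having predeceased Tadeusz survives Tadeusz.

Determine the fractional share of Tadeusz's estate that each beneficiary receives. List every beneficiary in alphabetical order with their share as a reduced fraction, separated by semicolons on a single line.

Danuta 1/32; Franciszka 1/8; Halina 1/2; Ireneusz 1/32; Jolanta 1/24; Kazimierz 1/32; Ludmila 1/24; Mieczyslaw 1/8; Urszula 1/32; Waclaw 1/24

Halina, as surviving spouse, takes 1/2.
The remaining 1/2 passes to Tadeusz's descendants per stirpes.
The 1/2 is divided into 4 equal shares of 1/8 among Franciszka, Mieczyslaw, Radoslaw, Czeslaw.
Franciszka is living and takes 1/8.
Mieczyslaw is living and takes 1/8.
Radoslaw predeceased; the 1/8 allotted to Radoslaw's branch passes to Radoslaw's issue by representation.
The 1/8 is divided into 4 equal shares of 1/32 among Ireneusz, Urszula, Danuta, Kazimierz.
Ireneusz is living and takes 1/32.
Urszula is living and takes 1/32.
Danuta is living and takes 1/32.
Kazimierz is living and takes 1/32.
Czeslaw predeceased; the 1/8 allotted to Czeslaw's branch passes to Czeslaw's issue by representation.
Agnieszka's line is the sole branch at this level, so the full 1/8 passes to Agnieszka's issue by representation.
The 1/8 is divided into 3 equal shares of 1/24 among Waclaw, Ludmila, Jolanta.
Waclaw is living and takes 1/24.
Ludmila is living and takes 1/24.
Jolanta is living and takes 1/24.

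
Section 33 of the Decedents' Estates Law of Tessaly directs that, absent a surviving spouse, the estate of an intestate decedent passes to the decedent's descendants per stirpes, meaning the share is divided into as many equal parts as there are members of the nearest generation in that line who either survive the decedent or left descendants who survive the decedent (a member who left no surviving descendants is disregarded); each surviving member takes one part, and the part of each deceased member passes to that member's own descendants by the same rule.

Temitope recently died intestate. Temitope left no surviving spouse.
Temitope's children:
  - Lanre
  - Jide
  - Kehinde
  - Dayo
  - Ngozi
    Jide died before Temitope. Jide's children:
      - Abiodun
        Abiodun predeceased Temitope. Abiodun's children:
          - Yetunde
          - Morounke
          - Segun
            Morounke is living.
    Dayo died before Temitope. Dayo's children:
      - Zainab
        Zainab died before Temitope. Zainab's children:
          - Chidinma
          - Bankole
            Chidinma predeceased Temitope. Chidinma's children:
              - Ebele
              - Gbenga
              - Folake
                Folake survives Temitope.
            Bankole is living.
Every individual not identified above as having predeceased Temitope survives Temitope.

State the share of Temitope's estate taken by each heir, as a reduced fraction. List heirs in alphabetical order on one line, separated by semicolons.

There is no surviving spouse, so the entire estate passes to Temitope's descendants per stirpes.
The estate is divided into 5 equal shares of 1/5 among Lanre, Jide, Kehinde, Dayo, Ngozi.
Lanre is living and takes 1/5.
Jide predeceased; the 1/5 allotted to Jide's branch passes to Jide's issue by representation.
Abiodun's line is the sole branch at this level, so the full 1/5 passes to Abiodun's issue by representation.
The 1/5 is divided into 3 equal shares of 1/15 among Yetunde, Morounke, Segun.
Yetunde is living and takes 1/15.
Morounke is living and takes 1/15.
Segun is living and takes 1/15.
Kehinde is living and takes 1/5.
Dayo predeceased; the 1/5 allotted to Dayo's branch passes to Dayo's issue by representation.
Zainab's line is the sole branch at this level, so the full 1/5 passes to Zainab's issue by representation.
The 1/5 is divided into 2 equal shares of 1/10 among Chidinma, Bankole.
Chidinma predeceased; the 1/10 allotted to Chidinma's branch passes to Chidinma's issue by representation.
The 1/10 is divided into 3 equal shares of 1/30 among Ebele, Gbenga, Folake.
Ebele is living and takes 1/30.
Gbenga is living and takes 1/30.
Folake is living and takes 1/30.
Bankole is living and takes 1/10.
Ngozi is living and takes 1/5.

Bankole 1/10; Ebele 1/30; Folake 1/30; Gbenga 1/30; Kehinde 1/5; Lanre 1/5; Morounke 1/15; Ngozi 1/5; Segun 1/15; Yetunde 1/15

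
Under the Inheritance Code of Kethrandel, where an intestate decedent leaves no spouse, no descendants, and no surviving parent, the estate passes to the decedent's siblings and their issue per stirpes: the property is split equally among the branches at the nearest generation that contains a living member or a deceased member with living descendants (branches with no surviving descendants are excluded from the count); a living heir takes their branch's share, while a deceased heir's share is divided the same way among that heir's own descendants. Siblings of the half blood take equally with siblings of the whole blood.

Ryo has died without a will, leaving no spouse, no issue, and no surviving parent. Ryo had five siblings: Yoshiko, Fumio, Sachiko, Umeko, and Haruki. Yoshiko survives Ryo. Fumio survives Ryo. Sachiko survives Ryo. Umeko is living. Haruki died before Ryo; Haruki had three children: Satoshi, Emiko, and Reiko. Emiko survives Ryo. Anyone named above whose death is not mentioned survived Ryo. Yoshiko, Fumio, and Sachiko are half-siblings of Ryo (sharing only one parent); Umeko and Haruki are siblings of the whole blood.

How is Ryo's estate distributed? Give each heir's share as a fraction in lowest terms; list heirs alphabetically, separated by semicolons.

Emiko 1/15; Fumio 1/5; Reiko 1/15; Sachiko 1/5; Satoshi 1/15; Umeko 1/5; Yoshiko 1/5

No spouse, descendants, or parent survives, so the estate passes to Ryo's siblings per stirpes.
Half-blood and whole-blood siblings take equally under the stated rule.
The estate is divided into 5 equal shares of 1/5 among Yoshiko, Fumio, Sachiko, Umeko, Haruki.
Yoshiko is living and takes 1/5.
Fumio is living and takes 1/5.
Sachiko is living and takes 1/5.
Umeko is living and takes 1/5.
Haruki predeceased; the 1/5 allotted to Haruki's branch passes to Haruki's issue by representation.
The 1/5 is divided into 3 equal shares of 1/15 among Satoshi, Emiko, Reiko.
Satoshi is living and takes 1/15.
Emiko is living and takes 1/15.
Reiko is living and takes 1/15.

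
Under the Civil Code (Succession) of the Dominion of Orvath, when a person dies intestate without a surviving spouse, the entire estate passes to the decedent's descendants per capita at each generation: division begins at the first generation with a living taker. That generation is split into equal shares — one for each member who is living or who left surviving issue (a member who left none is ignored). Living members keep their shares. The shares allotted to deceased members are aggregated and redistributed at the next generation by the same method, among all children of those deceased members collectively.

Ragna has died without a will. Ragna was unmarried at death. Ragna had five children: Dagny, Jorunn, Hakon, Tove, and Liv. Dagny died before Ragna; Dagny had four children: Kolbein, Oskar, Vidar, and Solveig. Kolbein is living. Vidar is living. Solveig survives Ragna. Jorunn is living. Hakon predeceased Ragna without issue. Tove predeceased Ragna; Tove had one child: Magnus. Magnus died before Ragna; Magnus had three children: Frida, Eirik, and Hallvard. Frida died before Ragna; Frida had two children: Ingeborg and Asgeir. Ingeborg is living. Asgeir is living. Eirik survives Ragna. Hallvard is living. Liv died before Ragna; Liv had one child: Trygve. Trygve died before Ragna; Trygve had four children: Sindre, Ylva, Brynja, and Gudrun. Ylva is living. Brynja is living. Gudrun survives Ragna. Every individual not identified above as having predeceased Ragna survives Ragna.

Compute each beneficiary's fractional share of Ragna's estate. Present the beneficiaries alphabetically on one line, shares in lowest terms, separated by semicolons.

There is no surviving spouse, so the entire estate passes to Ragna's descendants per capita at each generation.
At generation 1 (Dagny, Jorunn, Tove, Liv) there are 4 shares of (1)/4 = 1/4 each.
Living: Jorunn — each takes 1/4.
Deceased: Dagny, Tove, and Liv. Their combined 3/4 is pooled and carried to generation 2.
At generation 2 (Kolbein, Oskar, Vidar, Solveig, Magnus, Trygve) there are 6 shares of (3/4)/6 = 1/8 each.
Living: Kolbein, Oskar, Vidar, and Solveig — each takes 1/8.
Deceased: Magnus and Trygve. Their combined 1/4 is pooled and carried to generation 3.
At generation 3 (Frida, Eirik, Hallvard, Sindre, Ylva, Brynja, Gudrun) there are 7 shares of (1/4)/7 = 1/28 each.
Living: Eirik, Hallvard, Sindre, Ylva, Brynja, and Gudrun — each takes 1/28.
Deceased: Frida. That 1/28 share is carried to generation 4.
At generation 4 (Ingeborg, Asgeir) there are 2 shares of (1/28)/2 = 1/56 each.
Living: Ingeborg and Asgeir — each takes 1/56.

Asgeir 1/56; Brynja 1/28; Eirik 1/28; Gudrun 1/28; Hallvard 1/28; Ingeborg 1/56; Jorunn 1/4; Kolbein 1/8; Oskar 1/8; Sindre 1/28; Solveig 1/8; Vidar 1/8; Ylva 1/28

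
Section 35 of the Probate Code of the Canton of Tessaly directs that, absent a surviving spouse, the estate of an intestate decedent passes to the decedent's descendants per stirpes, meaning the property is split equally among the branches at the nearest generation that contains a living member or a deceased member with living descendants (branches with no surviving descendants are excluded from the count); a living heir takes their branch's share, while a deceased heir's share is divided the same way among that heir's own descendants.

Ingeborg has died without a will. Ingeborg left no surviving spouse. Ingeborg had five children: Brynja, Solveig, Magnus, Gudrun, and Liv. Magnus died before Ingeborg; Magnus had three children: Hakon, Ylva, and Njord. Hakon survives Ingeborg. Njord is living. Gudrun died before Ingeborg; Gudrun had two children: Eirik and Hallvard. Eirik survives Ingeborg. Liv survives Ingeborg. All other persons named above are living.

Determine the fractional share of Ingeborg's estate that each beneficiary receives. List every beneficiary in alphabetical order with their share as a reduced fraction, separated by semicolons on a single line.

Brynja 1/5; Eirik 1/10; Hakon 1/15; Hallvard 1/10; Liv 1/5; Njord 1/15; Solveig 1/5; Ylva 1/15

There is no surviving spouse, so the entire estate passes to Ingeborg's descendants per stirpes.
The estate is divided into 5 equal shares of 1/5 among Brynja, Solveig, Magnus, Gudrun, Liv.
Brynja is living and takes 1/5.
Solveig is living and takes 1/5.
Magnus predeceased; the 1/5 allotted to Magnus's branch passes to Magnus's issue by representation.
The 1/5 is divided into 3 equal shares of 1/15 among Hakon, Ylva, Njord.
Hakon is living and takes 1/15.
Ylva is living and takes 1/15.
Njord is living and takes 1/15.
Gudrun predeceased; the 1/5 allotted to Gudrun's branch passes to Gudrun's issue by representation.
The 1/5 is divided into 2 equal shares of 1/10 among Eirik, Hallvard.
Eirik is living and takes 1/10.
Hallvard is living and takes 1/10.
Liv is living and takes 1/5.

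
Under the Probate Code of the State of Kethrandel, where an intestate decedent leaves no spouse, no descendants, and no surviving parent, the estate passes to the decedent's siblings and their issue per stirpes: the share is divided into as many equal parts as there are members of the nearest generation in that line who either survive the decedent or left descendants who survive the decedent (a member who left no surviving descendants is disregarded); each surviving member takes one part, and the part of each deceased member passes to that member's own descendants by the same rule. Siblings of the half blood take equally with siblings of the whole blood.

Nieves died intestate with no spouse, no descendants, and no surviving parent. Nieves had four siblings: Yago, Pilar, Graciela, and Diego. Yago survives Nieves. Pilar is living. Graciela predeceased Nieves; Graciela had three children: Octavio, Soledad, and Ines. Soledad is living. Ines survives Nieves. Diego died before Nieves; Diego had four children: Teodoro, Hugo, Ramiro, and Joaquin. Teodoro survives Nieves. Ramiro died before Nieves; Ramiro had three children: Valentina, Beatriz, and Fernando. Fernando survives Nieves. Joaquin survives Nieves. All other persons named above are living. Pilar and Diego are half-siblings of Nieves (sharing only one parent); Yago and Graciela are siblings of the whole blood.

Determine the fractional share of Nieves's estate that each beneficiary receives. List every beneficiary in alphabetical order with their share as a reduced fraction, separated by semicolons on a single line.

Beatriz 1/48; Fernando 1/48; Hugo 1/16; Ines 1/12; Joaquin 1/16; Octavio 1/12; Pilar 1/4; Soledad 1/12; Teodoro 1/16; Valentina 1/48; Yago 1/4

No spouse, descendants, or parent survives, so the estate passes to Nieves's siblings per stirpes.
Half-blood and whole-blood siblings take equally under the stated rule.
The estate is divided into 4 equal shares of 1/4 among Yago, Pilar, Graciela, Diego.
Yago is living and takes 1/4.
Pilar is living and takes 1/4.
Graciela predeceased; the 1/4 allotted to Graciela's branch passes to Graciela's issue by representation.
The 1/4 is divided into 3 equal shares of 1/12 among Octavio, Soledad, Ines.
Octavio is living and takes 1/12.
Soledad is living and takes 1/12.
Ines is living and takes 1/12.
Diego predeceased; the 1/4 allotted to Diego's branch passes to Diego's issue by representation.
The 1/4 is divided into 4 equal shares of 1/16 among Teodoro, Hugo, Ramiro, Joaquin.
Teodoro is living and takes 1/16.
Hugo is living and takes 1/16.
Ramiro predeceased; the 1/16 allotted to Ramiro's branch passes to Ramiro's issue by representation.
The 1/16 is divided into 3 equal shares of 1/48 among Valentina, Beatriz, Fernando.
Valentina is living and takes 1/48.
Beatriz is living and takes 1/48.
Fernando is living and takes 1/48.
Joaquin is living and takes 1/16.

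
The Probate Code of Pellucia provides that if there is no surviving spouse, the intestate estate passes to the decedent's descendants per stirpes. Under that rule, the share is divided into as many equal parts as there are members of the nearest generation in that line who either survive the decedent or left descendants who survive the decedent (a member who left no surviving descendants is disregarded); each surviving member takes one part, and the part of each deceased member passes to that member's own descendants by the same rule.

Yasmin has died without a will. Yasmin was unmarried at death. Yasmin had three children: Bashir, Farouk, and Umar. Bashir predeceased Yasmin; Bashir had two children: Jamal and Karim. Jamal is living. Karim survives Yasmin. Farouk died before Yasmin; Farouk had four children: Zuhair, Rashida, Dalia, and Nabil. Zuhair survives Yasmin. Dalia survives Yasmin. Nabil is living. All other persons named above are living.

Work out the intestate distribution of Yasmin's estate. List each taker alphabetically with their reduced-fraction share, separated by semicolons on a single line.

There is no surviving spouse, so the entire estate passes to Yasmin's descendants per stirpes.
The estate is divided into 3 equal shares of 1/3 among Bashir, Farouk, Umar.
Bashir predeceased; the 1/3 allotted to Bashir's branch passes to Bashir's issue by representation.
The 1/3 is divided into 2 equal shares of 1/6 among Jamal, Karim.
Jamal is living and takes 1/6.
Karim is living and takes 1/6.
Farouk predeceased; the 1/3 allotted to Farouk's branch passes to Farouk's issue by representation.
The 1/3 is divided into 4 equal shares of 1/12 among Zuhair, Rashida, Dalia, Nabil.
Zuhair is living and takes 1/12.
Rashida is living and takes 1/12.
Dalia is living and takes 1/12.
Nabil is living and takes 1/12.
Umar is living and takes 1/3.

Dalia 1/12; Jamal 1/6; Karim 1/6; Nabil 1/12; Rashida 1/12; Umar 1/3; Zuhair 1/12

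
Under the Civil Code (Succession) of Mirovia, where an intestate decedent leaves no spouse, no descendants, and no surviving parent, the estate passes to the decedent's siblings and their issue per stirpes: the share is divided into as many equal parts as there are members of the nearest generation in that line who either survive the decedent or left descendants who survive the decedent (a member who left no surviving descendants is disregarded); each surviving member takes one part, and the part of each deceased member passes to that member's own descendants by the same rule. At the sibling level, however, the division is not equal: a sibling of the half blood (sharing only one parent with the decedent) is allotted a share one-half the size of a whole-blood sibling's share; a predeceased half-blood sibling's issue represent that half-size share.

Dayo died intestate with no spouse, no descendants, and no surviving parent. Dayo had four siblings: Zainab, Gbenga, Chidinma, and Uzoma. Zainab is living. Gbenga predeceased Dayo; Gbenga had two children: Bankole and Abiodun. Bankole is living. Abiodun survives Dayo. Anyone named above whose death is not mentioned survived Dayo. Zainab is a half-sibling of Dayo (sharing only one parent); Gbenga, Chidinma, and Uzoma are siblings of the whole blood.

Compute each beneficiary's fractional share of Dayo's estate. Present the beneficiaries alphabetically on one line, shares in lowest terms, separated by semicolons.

No spouse, descendants, or parent survives, so the estate passes to Dayo's siblings per stirpes.
Half-blood siblings count for one-half the weight of whole-blood siblings at the initial division.
Dividing 1 in proportion to weights (total weight 7/2): Zainab (weight 1/2) → 1/7; Gbenga (weight 1) → 2/7; Chidinma (weight 1) → 2/7; Uzoma (weight 1) → 2/7.
Zainab is living and takes 1/7.
Gbenga predeceased; the 2/7 allotted to Gbenga's branch passes to Gbenga's issue by representation.
The 2/7 is divided into 2 equal shares of 1/7 among Bankole, Abiodun.
Bankole is living and takes 1/7.
Abiodun is living and takes 1/7.
Chidinma is living and takes 2/7.
Uzoma is living and takes 2/7.

Abiodun 1/7; Bankole 1/7; Chidinma 2/7; Uzoma 2/7; Zainab 1/7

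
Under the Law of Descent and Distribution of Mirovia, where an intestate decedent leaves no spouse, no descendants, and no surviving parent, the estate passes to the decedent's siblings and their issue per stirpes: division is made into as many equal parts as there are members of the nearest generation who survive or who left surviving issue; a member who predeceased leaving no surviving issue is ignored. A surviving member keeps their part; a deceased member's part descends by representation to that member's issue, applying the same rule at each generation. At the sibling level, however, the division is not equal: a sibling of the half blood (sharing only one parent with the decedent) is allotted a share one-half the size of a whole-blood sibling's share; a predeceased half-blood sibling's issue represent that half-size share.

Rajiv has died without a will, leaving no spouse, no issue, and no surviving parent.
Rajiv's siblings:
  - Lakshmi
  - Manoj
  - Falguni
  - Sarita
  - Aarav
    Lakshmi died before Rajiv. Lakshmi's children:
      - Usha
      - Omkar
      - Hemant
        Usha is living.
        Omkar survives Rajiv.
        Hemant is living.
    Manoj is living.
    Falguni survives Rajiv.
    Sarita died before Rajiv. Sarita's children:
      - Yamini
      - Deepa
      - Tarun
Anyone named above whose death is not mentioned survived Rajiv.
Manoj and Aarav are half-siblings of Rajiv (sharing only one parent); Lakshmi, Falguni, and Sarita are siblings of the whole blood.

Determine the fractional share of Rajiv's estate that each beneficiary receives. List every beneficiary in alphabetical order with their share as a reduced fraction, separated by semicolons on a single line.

No spouse, descendants, or parent survives, so the estate passes to Rajiv's siblings per stirpes.
Half-blood siblings count for one-half the weight of whole-blood siblings at the initial division.
Dividing 1 in proportion to weights (total weight 4): Lakshmi (weight 1) → 1/4; Manoj (weight 1/2) → 1/8; Falguni (weight 1) → 1/4; Sarita (weight 1) → 1/4; Aarav (weight 1/2) → 1/8.
Lakshmi predeceased; the 1/4 allotted to Lakshmi's branch passes to Lakshmi's issue by representation.
The 1/4 is divided into 3 equal shares of 1/12 among Usha, Omkar, Hemant.
Usha is living and takes 1/12.
Omkar is living and takes 1/12.
Hemant is living and takes 1/12.
Manoj is living and takes 1/8.
Falguni is living and takes 1/4.
Sarita predeceased; the 1/4 allotted to Sarita's branch passes to Sarita's issue by representation.
The 1/4 is divided into 3 equal shares of 1/12 among Yamini, Deepa, Tarun.
Yamini is living and takes 1/12.
Deepa is living and takes 1/12.
Tarun is living and takes 1/12.
Aarav is living and takes 1/8.

Aarav 1/8; Deepa 1/12; Falguni 1/4; Hemant 1/12; Manoj 1/8; Omkar 1/12; Tarun 1/12; Usha 1/12; Yamini 1/12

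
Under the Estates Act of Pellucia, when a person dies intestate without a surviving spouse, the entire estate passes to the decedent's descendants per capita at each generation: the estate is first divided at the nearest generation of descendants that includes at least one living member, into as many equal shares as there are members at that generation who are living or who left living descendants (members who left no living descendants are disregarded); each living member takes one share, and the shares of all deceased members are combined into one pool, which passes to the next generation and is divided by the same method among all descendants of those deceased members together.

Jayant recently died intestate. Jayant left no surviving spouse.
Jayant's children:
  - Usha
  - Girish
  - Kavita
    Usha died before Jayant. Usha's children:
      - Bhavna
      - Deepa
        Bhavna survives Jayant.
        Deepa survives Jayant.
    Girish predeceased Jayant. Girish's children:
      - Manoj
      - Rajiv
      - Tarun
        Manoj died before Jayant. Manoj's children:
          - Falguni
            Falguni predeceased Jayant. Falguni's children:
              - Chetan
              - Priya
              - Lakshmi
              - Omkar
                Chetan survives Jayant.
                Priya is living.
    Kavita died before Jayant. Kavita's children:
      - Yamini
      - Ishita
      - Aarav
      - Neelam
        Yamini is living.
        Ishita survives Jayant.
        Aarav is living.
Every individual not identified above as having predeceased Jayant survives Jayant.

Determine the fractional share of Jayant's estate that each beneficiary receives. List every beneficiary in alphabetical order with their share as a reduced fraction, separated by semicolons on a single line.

Aarav 1/9; Bhavna 1/9; Chetan 1/36; Deepa 1/9; Ishita 1/9; Lakshmi 1/36; Neelam 1/9; Omkar 1/36; Priya 1/36; Rajiv 1/9; Tarun 1/9; Yamini 1/9

There is no surviving spouse, so the entire estate passes to Jayant's descendants per capita at each generation.
No one at generation 1 (Usha, Girish, Kavita) is living; moving to the next generation.
At generation 2 (Bhavna, Deepa, Manoj, Rajiv, Tarun, Yamini, Ishita, Aarav, Neelam) there are 9 shares of (1)/9 = 1/9 each.
Living: Bhavna, Deepa, Rajiv, Tarun, Yamini, Ishita, Aarav, and Neelam — each takes 1/9.
Deceased: Manoj. That 1/9 share is carried to generation 3.
At generation 3 (Falguni) there are 1 shares of (1/9)/1 = 1/9 each.
Deceased: Falguni. That 1/9 share is carried to generation 4.
At generation 4 (Chetan, Priya, Lakshmi, Omkar) there are 4 shares of (1/9)/4 = 1/36 each.
Living: Chetan, Priya, Lakshmi, and Omkar — each takes 1/36.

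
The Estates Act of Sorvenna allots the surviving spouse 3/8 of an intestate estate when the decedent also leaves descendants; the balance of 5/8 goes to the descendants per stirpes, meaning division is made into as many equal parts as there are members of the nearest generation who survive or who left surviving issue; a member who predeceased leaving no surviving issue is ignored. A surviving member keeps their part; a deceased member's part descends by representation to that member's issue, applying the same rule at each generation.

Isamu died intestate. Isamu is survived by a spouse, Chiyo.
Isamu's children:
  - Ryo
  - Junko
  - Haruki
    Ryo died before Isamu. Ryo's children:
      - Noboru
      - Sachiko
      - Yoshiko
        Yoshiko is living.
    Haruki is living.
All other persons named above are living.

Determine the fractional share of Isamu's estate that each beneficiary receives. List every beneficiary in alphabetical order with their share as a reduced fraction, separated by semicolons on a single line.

Chiyo, as surviving spouse, takes 3/8.
The remaining 5/8 passes to Isamu's descendants per stirpes.
The 5/8 is divided into 3 equal shares of 5/24 among Ryo, Junko, Haruki.
Ryo predeceased; the 5/24 allotted to Ryo's branch passes to Ryo's issue by representation.
The 5/24 is divided into 3 equal shares of 5/72 among Noboru, Sachiko, Yoshiko.
Noboru is living and takes 5/72.
Sachiko is living and takes 5/72.
Yoshiko is living and takes 5/72.
Junko is living and takes 5/24.
Haruki is living and takes 5/24.

Chiyo 3/8; Haruki 5/24; Junko 5/24; Noboru 5/72; Sachiko 5/72; Yoshiko 5/72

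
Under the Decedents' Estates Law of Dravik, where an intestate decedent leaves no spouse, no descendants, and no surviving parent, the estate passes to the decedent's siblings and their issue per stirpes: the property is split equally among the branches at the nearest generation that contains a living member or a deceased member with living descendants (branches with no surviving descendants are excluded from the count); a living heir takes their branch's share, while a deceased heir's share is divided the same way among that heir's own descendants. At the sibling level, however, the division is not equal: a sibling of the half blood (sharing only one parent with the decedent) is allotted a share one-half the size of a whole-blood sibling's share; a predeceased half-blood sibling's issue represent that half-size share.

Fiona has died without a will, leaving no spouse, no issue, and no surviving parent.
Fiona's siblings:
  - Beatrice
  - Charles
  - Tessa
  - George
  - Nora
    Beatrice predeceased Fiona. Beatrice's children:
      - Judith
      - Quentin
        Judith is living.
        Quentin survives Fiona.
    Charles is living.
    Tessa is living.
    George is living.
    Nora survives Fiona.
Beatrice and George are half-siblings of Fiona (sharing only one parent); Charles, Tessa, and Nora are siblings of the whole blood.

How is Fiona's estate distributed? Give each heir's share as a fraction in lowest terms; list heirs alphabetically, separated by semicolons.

No spouse, descendants, or parent survives, so the estate passes to Fiona's siblings per stirpes.
Half-blood siblings count for one-half the weight of whole-blood siblings at the initial division.
Dividing 1 in proportion to weights (total weight 4): Beatrice (weight 1/2) → 1/8; Charles (weight 1) → 1/4; Tessa (weight 1) → 1/4; George (weight 1/2) → 1/8; Nora (weight 1) → 1/4.
Beatrice predeceased; the 1/8 allotted to Beatrice's branch passes to Beatrice's issue by representation.
The 1/8 is divided into 2 equal shares of 1/16 among Judith, Quentin.
Judith is living and takes 1/16.
Quentin is living and takes 1/16.
Charles is living and takes 1/4.
Tessa is living and takes 1/4.
George is living and takes 1/8.
Nora is living and takes 1/4.

Charles 1/4; George 1/8; Judith 1/16; Nora 1/4; Quentin 1/16; Tessa 1/4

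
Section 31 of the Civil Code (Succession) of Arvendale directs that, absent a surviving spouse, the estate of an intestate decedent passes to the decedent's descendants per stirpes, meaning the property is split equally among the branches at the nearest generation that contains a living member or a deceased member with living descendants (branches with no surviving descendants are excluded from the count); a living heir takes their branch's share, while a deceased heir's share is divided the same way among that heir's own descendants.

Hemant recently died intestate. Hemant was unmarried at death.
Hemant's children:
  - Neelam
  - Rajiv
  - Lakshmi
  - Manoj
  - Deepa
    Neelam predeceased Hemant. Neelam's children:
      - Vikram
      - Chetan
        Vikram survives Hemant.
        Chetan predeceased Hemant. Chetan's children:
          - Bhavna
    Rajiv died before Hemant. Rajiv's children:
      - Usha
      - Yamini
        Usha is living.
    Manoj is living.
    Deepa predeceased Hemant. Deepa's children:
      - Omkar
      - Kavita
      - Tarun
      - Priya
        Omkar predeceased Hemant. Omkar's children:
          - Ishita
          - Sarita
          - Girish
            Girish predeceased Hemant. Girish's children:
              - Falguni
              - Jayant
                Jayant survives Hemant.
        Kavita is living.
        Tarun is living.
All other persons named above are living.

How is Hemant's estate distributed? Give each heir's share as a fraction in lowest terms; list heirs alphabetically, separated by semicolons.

Bhavna 1/10; Falguni 1/120; Ishita 1/60; Jayant 1/120; Kavita 1/20; Lakshmi 1/5; Manoj 1/5; Priya 1/20; Sarita 1/60; Tarun 1/20; Usha 1/10; Vikram 1/10; Yamini 1/10

There is no surviving spouse, so the entire estate passes to Hemant's descendants per stirpes.
The estate is divided into 5 equal shares of 1/5 among Neelam, Rajiv, Lakshmi, Manoj, Deepa.
Neelam predeceased; the 1/5 allotted to Neelam's branch passes to Neelam's issue by representation.
The 1/5 is divided into 2 equal shares of 1/10 among Vikram, Chetan.
Vikram is living and takes 1/10.
Chetan predeceased; the 1/10 allotted to Chetan's branch passes to Chetan's issue by representation.
Bhavna is the sole taker at this level and receives the full 1/10.
Rajiv predeceased; the 1/5 allotted to Rajiv's branch passes to Rajiv's issue by representation.
The 1/5 is divided into 2 equal shares of 1/10 among Usha, Yamini.
Usha is living and takes 1/10.
Yamini is living and takes 1/10.
Lakshmi is living and takes 1/5.
Manoj is living and takes 1/5.
Deepa predeceased; the 1/5 allotted to Deepa's branch passes to Deepa's issue by representation.
The 1/5 is divided into 4 equal shares of 1/20 among Omkar, Kavita, Tarun, Priya.
Omkar predeceased; the 1/20 allotted to Omkar's branch passes to Omkar's issue by representation.
The 1/20 is divided into 3 equal shares of 1/60 among Ishita, Sarita, Girish.
Ishita is living and takes 1/60.
Sarita is living and takes 1/60.
Girish predeceased; the 1/60 allotted to Girish's branch passes to Girish's issue by representation.
The 1/60 is divided into 2 equal shares of 1/120 among Falguni, Jayant.
Falguni is living and takes 1/120.
Jayant is living and takes 1/120.
Kavita is living and takes 1/20.
Tarun is living and takes 1/20.
Priya is living and takes 1/20.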